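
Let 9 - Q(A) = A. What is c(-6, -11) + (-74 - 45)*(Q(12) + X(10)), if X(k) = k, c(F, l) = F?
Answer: -839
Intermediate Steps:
Q(A) = 9 - A
c(-6, -11) + (-74 - 45)*(Q(12) + X(10)) = -6 + (-74 - 45)*((9 - 1*12) + 10) = -6 - 119*((9 - 12) + 10) = -6 - 119*(-3 + 10) = -6 - 119*7 = -6 - 833 = -839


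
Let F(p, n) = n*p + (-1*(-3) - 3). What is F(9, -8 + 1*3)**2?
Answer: 2025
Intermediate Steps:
F(p, n) = n*p (F(p, n) = n*p + (3 - 3) = n*p + 0 = n*p)
F(9, -8 + 1*3)**2 = ((-8 + 1*3)*9)**2 = ((-8 + 3)*9)**2 = (-5*9)**2 = (-45)**2 = 2025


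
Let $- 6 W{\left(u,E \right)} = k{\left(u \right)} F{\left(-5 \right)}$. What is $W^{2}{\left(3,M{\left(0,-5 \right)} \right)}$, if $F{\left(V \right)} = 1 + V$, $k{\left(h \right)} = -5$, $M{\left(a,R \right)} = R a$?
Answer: $\frac{100}{9} \approx 11.111$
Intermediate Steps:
$W{\left(u,E \right)} = - \frac{10}{3}$ ($W{\left(u,E \right)} = - \frac{\left(-5\right) \left(1 - 5\right)}{6} = - \frac{\left(-5\right) \left(-4\right)}{6} = \left(- \frac{1}{6}\right) 20 = - \frac{10}{3}$)
$W^{2}{\left(3,M{\left(0,-5 \right)} \right)} = \left(- \frac{10}{3}\right)^{2} = \frac{100}{9}$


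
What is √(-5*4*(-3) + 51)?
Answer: √111 ≈ 10.536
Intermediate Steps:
√(-5*4*(-3) + 51) = √(-20*(-3) + 51) = √(60 + 51) = √111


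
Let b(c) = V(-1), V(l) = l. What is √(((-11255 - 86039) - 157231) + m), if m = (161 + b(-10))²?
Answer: 5*I*√9157 ≈ 478.46*I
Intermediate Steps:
b(c) = -1
m = 25600 (m = (161 - 1)² = 160² = 25600)
√(((-11255 - 86039) - 157231) + m) = √(((-11255 - 86039) - 157231) + 25600) = √((-97294 - 157231) + 25600) = √(-254525 + 25600) = √(-228925) = 5*I*√9157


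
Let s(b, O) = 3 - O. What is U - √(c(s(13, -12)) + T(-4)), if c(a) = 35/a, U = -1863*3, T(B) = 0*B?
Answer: -5589 - √21/3 ≈ -5590.5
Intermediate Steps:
T(B) = 0
U = -5589
U - √(c(s(13, -12)) + T(-4)) = -5589 - √(35/(3 - 1*(-12)) + 0) = -5589 - √(35/(3 + 12) + 0) = -5589 - √(35/15 + 0) = -5589 - √(35*(1/15) + 0) = -5589 - √(7/3 + 0) = -5589 - √(7/3) = -5589 - √21/3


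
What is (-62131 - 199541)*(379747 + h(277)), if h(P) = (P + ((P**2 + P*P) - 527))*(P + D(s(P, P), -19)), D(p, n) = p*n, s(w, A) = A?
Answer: 199790586310152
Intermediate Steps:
D(p, n) = n*p
h(P) = -18*P*(-527 + P + 2*P**2) (h(P) = (P + ((P**2 + P*P) - 527))*(P - 19*P) = (P + ((P**2 + P**2) - 527))*(-18*P) = (P + (2*P**2 - 527))*(-18*P) = (P + (-527 + 2*P**2))*(-18*P) = (-527 + P + 2*P**2)*(-18*P) = -18*P*(-527 + P + 2*P**2))
(-62131 - 199541)*(379747 + h(277)) = (-62131 - 199541)*(379747 + 18*277*(527 - 1*277 - 2*277**2)) = -261672*(379747 + 18*277*(527 - 277 - 2*76729)) = -261672*(379747 + 18*277*(527 - 277 - 153458)) = -261672*(379747 + 18*277*(-153208)) = -261672*(379747 - 763895088) = -261672*(-763515341) = 199790586310152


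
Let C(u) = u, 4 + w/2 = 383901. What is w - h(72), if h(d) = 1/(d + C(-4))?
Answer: 52209991/68 ≈ 7.6779e+5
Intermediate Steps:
w = 767794 (w = -8 + 2*383901 = -8 + 767802 = 767794)
h(d) = 1/(-4 + d) (h(d) = 1/(d - 4) = 1/(-4 + d))
w - h(72) = 767794 - 1/(-4 + 72) = 767794 - 1/68 = 52209991/68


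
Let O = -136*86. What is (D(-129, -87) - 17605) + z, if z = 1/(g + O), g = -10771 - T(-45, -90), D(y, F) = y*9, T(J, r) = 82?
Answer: -423154535/22549 ≈ -18766.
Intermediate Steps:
D(y, F) = 9*y
g = -10853 (g = -10771 - 1*82 = -10771 - 82 = -10853)
O = -11696
z = -1/22549 (z = 1/(-10853 - 11696) = 1/(-22549) = -1/22549 ≈ -4.4348e-5)
(D(-129, -87) - 17605) + z = (9*(-129) - 17605) - 1/22549 = (-1161 - 17605) - 1/22549 = -18766 - 1/22549 = -423154535/22549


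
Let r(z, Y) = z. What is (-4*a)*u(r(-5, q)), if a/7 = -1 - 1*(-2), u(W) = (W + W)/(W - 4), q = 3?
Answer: -280/9 ≈ -31.111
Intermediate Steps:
u(W) = 2*W/(-4 + W) (u(W) = (2*W)/(-4 + W) = 2*W/(-4 + W))
a = 7 (a = 7*(-1 - 1*(-2)) = 7*(-1 + 2) = 7*1 = 7)
(-4*a)*u(r(-5, q)) = (-4*7)*(2*(-5)/(-4 - 5)) = -56*(-5)/(-9) = -56*(-5)*(-1)/9 = -28*10/9 = -280/9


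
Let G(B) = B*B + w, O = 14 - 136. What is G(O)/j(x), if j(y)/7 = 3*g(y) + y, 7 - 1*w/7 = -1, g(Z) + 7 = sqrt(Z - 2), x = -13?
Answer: -507960/9037 - 44820*I*sqrt(15)/9037 ≈ -56.209 - 19.208*I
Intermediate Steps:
O = -122
g(Z) = -7 + sqrt(-2 + Z) (g(Z) = -7 + sqrt(Z - 2) = -7 + sqrt(-2 + Z))
w = 56 (w = 49 - 7*(-1) = 49 + 7 = 56)
G(B) = 56 + B**2 (G(B) = B*B + 56 = B**2 + 56 = 56 + B**2)
j(y) = -147 + 7*y + 21*sqrt(-2 + y) (j(y) = 7*(3*(-7 + sqrt(-2 + y)) + y) = 7*((-21 + 3*sqrt(-2 + y)) + y) = 7*(-21 + y + 3*sqrt(-2 + y)) = -147 + 7*y + 21*sqrt(-2 + y))
G(O)/j(x) = (56 + (-122)**2)/(-147 + 7*(-13) + 21*sqrt(-2 - 13)) = (56 + 14884)/(-147 - 91 + 21*sqrt(-15)) = 14940/(-147 - 91 + 21*(I*sqrt(15))) = 14940/(-147 - 91 + 21*I*sqrt(15)) = 14940/(-238 + 21*I*sqrt(15))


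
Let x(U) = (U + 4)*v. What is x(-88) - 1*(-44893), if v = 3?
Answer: 44641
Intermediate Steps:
x(U) = 12 + 3*U (x(U) = (U + 4)*3 = (4 + U)*3 = 12 + 3*U)
x(-88) - 1*(-44893) = (12 + 3*(-88)) - 1*(-44893) = (12 - 264) + 44893 = -252 + 44893 = 44641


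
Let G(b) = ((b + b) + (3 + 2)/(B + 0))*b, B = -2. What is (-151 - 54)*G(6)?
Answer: -11685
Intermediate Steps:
G(b) = b*(-5/2 + 2*b) (G(b) = ((b + b) + (3 + 2)/(-2 + 0))*b = (2*b + 5/(-2))*b = (2*b + 5*(-½))*b = (2*b - 5/2)*b = (-5/2 + 2*b)*b = b*(-5/2 + 2*b))
(-151 - 54)*G(6) = (-151 - 54)*((½)*6*(-5 + 4*6)) = -205*6*(-5 + 24)/2 = -205*6*19/2 = -205*57 = -11685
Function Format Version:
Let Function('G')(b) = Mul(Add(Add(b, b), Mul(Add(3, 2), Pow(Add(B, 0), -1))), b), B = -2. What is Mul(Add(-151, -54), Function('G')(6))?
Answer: -11685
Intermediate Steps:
Function('G')(b) = Mul(b, Add(Rational(-5, 2), Mul(2, b))) (Function('G')(b) = Mul(Add(Add(b, b), Mul(Add(3, 2), Pow(Add(-2, 0), -1))), b) = Mul(Add(Mul(2, b), Mul(5, Pow(-2, -1))), b) = Mul(Add(Mul(2, b), Mul(5, Rational(-1, 2))), b) = Mul(Add(Mul(2, b), Rational(-5, 2)), b) = Mul(Add(Rational(-5, 2), Mul(2, b)), b) = Mul(b, Add(Rational(-5, 2), Mul(2, b))))
Mul(Add(-151, -54), Function('G')(6)) = Mul(Add(-151, -54), Mul(Rational(1, 2), 6, Add(-5, Mul(4, 6)))) = Mul(-205, Mul(Rational(1, 2), 6, Add(-5, 24))) = Mul(-205, Mul(Rational(1, 2), 6, 19)) = Mul(-205, 57) = -11685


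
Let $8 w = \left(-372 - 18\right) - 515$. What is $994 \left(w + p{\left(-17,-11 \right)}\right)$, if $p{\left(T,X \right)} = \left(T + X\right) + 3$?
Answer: $- \frac{549185}{4} \approx -1.373 \cdot 10^{5}$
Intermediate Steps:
$p{\left(T,X \right)} = 3 + T + X$
$w = - \frac{905}{8}$ ($w = \frac{\left(-372 - 18\right) - 515}{8} = \frac{-390 - 515}{8} = \frac{1}{8} \left(-905\right) = - \frac{905}{8} \approx -113.13$)
$994 \left(w + p{\left(-17,-11 \right)}\right) = 994 \left(- \frac{905}{8} - 25\right) = 994 \left(- \frac{1105}{8}\right) = - \frac{549185}{4}$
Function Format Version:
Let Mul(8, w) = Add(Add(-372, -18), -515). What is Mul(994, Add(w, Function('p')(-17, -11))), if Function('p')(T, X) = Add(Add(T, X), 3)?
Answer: Rational(-549185, 4) ≈ -1.3730e+5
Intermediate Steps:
Function('p')(T, X) = Add(3, T, X)
w = Rational(-905, 8) (w = Mul(Rational(1, 8), Add(Add(-372, -18), -515)) = Mul(Rational(1, 8), Add(-390, -515)) = Mul(Rational(1, 8), -905) = Rational(-905, 8) ≈ -113.13)
Mul(994, Add(w, Function('p')(-17, -11))) = Mul(994, Add(Rational(-905, 8), Add(3, -17, -11))) = Mul(994, Add(Rational(-905, 8), -25)) = Mul(994, Rational(-1105, 8)) = Rational(-549185, 4)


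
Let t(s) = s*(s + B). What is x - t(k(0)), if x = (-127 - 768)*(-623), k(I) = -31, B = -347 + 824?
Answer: 571411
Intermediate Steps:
B = 477
x = 557585 (x = -895*(-623) = 557585)
t(s) = s*(477 + s) (t(s) = s*(s + 477) = s*(477 + s))
x - t(k(0)) = 557585 - (-31)*(477 - 31) = 557585 - (-31)*446 = 557585 - 1*(-13826) = 557585 + 13826 = 571411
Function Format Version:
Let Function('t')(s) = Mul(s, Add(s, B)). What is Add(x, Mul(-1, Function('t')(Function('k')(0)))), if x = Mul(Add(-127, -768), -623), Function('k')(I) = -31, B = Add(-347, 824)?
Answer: 571411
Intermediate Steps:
B = 477
x = 557585 (x = Mul(-895, -623) = 557585)
Function('t')(s) = Mul(s, Add(477, s)) (Function('t')(s) = Mul(s, Add(s, 477)) = Mul(s, Add(477, s)))
Add(x, Mul(-1, Function('t')(Function('k')(0)))) = Add(557585, Mul(-1, Mul(-31, Add(477, -31)))) = Add(557585, Mul(-1, Mul(-31, 446))) = Add(557585, Mul(-1, -13826)) = Add(557585, 13826) = 571411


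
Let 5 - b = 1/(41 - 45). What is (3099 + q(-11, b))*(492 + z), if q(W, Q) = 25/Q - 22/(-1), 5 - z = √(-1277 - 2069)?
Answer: 4660511/3 - 65641*I*√3346/21 ≈ 1.5535e+6 - 1.8081e+5*I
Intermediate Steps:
z = 5 - I*√3346 (z = 5 - √(-1277 - 2069) = 5 - √(-3346) = 5 - I*√3346 ≈ 5.0 - 57.845*I)
b = 21/4 (b = 5 - 1/(41 - 45) = 5 - 1/(-4) = 5 - 1*(-¼) = 5 + ¼ = 21/4 ≈ 5.2500)
q(W, Q) = 22 + 25/Q (q(W, Q) = 25/Q - 22*(-1) = 25/Q + 22 = 22 + 25/Q)
(3099 + q(-11, b))*(492 + z) = (3099 + (22 + 25/(21/4)))*(492 + (5 - I*√3346)) = (3099 + (22 + 25*(4/21)))*(497 - I*√3346) = (3099 + (22 + 100/21))*(497 - I*√3346) = (3099 + 562/21)*(497 - I*√3346) = 65641*(497 - I*√3346)/21 = 4660511/3 - 65641*I*√3346/21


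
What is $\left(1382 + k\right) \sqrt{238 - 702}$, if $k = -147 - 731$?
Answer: $2016 i \sqrt{29} \approx 10857.0 i$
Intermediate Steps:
$k = -878$ ($k = -147 - 731 = -878$)
$\left(1382 + k\right) \sqrt{238 - 702} = \left(1382 - 878\right) \sqrt{238 - 702} = 504 \sqrt{-464} = 504 \cdot 4 i \sqrt{29} = 2016 i \sqrt{29}$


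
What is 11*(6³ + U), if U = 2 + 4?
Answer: 2442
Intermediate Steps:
U = 6
11*(6³ + U) = 11*(6³ + 6) = 11*(216 + 6) = 11*222 = 2442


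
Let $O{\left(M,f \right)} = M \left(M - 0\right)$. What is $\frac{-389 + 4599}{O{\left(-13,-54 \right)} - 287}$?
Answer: $- \frac{2105}{59} \approx -35.678$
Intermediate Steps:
$O{\left(M,f \right)} = M^{2}$ ($O{\left(M,f \right)} = M \left(M + 0\right) = M M = M^{2}$)
$\frac{-389 + 4599}{O{\left(-13,-54 \right)} - 287} = \frac{-389 + 4599}{\left(-13\right)^{2} - 287} = \frac{4210}{169 - 287} = \frac{4210}{-118} = 4210 \left(- \frac{1}{118}\right) = - \frac{2105}{59}$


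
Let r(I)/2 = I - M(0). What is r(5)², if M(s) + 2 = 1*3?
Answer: 64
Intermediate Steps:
M(s) = 1 (M(s) = -2 + 1*3 = -2 + 3 = 1)
r(I) = -2 + 2*I (r(I) = 2*(I - 1*1) = 2*(I - 1) = 2*(-1 + I) = -2 + 2*I)
r(5)² = (-2 + 2*5)² = (-2 + 10)² = 8² = 64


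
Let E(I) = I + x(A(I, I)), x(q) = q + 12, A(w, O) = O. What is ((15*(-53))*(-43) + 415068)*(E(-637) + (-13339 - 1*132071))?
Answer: -65892836016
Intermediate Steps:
x(q) = 12 + q
E(I) = 12 + 2*I (E(I) = I + (12 + I) = 12 + 2*I)
((15*(-53))*(-43) + 415068)*(E(-637) + (-13339 - 1*132071)) = ((15*(-53))*(-43) + 415068)*((12 + 2*(-637)) + (-13339 - 1*132071)) = (-795*(-43) + 415068)*((12 - 1274) + (-13339 - 132071)) = (34185 + 415068)*(-1262 - 145410) = 449253*(-146672) = -65892836016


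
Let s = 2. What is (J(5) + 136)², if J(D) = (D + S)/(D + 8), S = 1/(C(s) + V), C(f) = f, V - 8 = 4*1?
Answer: 616181329/33124 ≈ 18602.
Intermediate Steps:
V = 12 (V = 8 + 4*1 = 8 + 4 = 12)
S = 1/14 (S = 1/(2 + 12) = 1/14 ≈ 0.071429)
J(D) = (1/14 + D)/(8 + D) (J(D) = (D + 1/14)/(D + 8) = (1/14 + D)/(8 + D))
(J(5) + 136)² = ((1/14 + 5)/(8 + 5) + 136)² = ((71/14)/13 + 136)² = ((1/13)*(71/14) + 136)² = (71/182 + 136)² = (24823/182)² = 616181329/33124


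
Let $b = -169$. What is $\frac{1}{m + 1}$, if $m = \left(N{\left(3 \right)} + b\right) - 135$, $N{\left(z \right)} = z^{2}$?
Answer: $- \frac{1}{294} \approx -0.0034014$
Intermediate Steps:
$m = -295$ ($m = \left(3^{2} - 169\right) - 135 = \left(9 - 169\right) - 135 = -160 - 135 = -295$)
$\frac{1}{m + 1} = \frac{1}{-295 + 1} = \frac{1}{-294} = - \frac{1}{294}$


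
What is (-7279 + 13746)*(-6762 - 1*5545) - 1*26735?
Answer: -79616104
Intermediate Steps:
(-7279 + 13746)*(-6762 - 1*5545) - 1*26735 = 6467*(-6762 - 5545) - 26735 = 6467*(-12307) - 26735 = -79589369 - 26735 = -79616104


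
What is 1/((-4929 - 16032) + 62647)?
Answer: 1/41686 ≈ 2.3989e-5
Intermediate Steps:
1/((-4929 - 16032) + 62647) = 1/(-20961 + 62647) = 1/41686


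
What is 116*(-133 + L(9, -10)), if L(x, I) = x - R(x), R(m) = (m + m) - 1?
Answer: -16356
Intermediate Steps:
R(m) = -1 + 2*m (R(m) = 2*m - 1 = -1 + 2*m)
L(x, I) = 1 - x (L(x, I) = x - (-1 + 2*x) = x + (1 - 2*x) = 1 - x)
116*(-133 + L(9, -10)) = 116*(-133 + (1 - 1*9)) = 116*(-133 + (1 - 9)) = 116*(-133 - 8) = 116*(-141) = -16356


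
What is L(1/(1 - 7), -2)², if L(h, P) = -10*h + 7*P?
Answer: 1369/9 ≈ 152.11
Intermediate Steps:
L(1/(1 - 7), -2)² = (-10/(1 - 7) + 7*(-2))² = (-10/(-6) - 14)² = (-10*(-⅙) - 14)² = (5/3 - 14)² = (-37/3)² = 1369/9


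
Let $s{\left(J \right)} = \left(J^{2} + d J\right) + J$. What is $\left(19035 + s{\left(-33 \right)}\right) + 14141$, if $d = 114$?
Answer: $30470$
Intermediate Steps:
$s{\left(J \right)} = J^{2} + 115 J$ ($s{\left(J \right)} = \left(J^{2} + 114 J\right) + J = J^{2} + 115 J$)
$\left(19035 + s{\left(-33 \right)}\right) + 14141 = \left(19035 - 33 \left(115 - 33\right)\right) + 14141 = \left(19035 - 2706\right) + 14141 = 16329 + 14141 = 30470$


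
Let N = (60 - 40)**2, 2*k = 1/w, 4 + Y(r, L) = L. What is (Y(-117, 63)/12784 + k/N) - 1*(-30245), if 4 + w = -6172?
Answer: 119398180522401/3947699200 ≈ 30245.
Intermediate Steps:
w = -6176 (w = -4 - 6172 = -6176)
Y(r, L) = -4 + L
k = -1/12352 (k = (1/2)/(-6176) = (1/2)*(-1/6176) = -1/12352 ≈ -8.0959e-5)
N = 400 (N = 20**2 = 400)
(Y(-117, 63)/12784 + k/N) - 1*(-30245) = ((-4 + 63)/12784 - 1/12352/400) - 1*(-30245) = (59*(1/12784) - 1/12352*1/400) + 30245 = (59/12784 - 1/4940800) + 30245 = 18218401/3947699200 + 30245 = 119398180522401/3947699200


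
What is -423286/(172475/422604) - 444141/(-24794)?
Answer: -4435132549891761/4276345150 ≈ -1.0371e+6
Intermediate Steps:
-423286/(172475/422604) - 444141/(-24794) = -423286/(172475*(1/422604)) - 444141*(-1/24794) = -423286/172475/422604 + 444141/24794 = -423286*422604/172475 + 444141/24794 = -178882356744/172475 + 444141/24794 = -4435132549891761/4276345150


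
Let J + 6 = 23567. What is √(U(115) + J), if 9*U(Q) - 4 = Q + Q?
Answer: √23587 ≈ 153.58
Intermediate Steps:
J = 23561 (J = -6 + 23567 = 23561)
U(Q) = 4/9 + 2*Q/9 (U(Q) = 4/9 + (Q + Q)/9 = 4/9 + (2*Q)/9 = 4/9 + 2*Q/9)
√(U(115) + J) = √((4/9 + (2/9)*115) + 23561) = √((4/9 + 230/9) + 23561) = √(26 + 23561) = √23587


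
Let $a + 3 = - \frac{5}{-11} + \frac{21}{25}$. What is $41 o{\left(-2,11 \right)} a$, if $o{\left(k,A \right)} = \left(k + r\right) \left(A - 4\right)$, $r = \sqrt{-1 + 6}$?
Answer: $\frac{269206}{275} - \frac{134603 \sqrt{5}}{275} \approx -115.55$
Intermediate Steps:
$r = \sqrt{5} \approx 2.2361$
$a = - \frac{469}{275}$ ($a = -3 + \left(- \frac{5}{-11} + \frac{21}{25}\right) = -3 + \left(\left(-5\right) \left(- \frac{1}{11}\right) + 21 \cdot \frac{1}{25}\right) = -3 + \left(\frac{5}{11} + \frac{21}{25}\right) = -3 + \frac{356}{275} = - \frac{469}{275} \approx -1.7055$)
$o{\left(k,A \right)} = \left(-4 + A\right) \left(k + \sqrt{5}\right)$ ($o{\left(k,A \right)} = \left(k + \sqrt{5}\right) \left(A - 4\right) = \left(k + \sqrt{5}\right) \left(-4 + A\right) = \left(-4 + A\right) \left(k + \sqrt{5}\right)$)
$41 o{\left(-2,11 \right)} a = 41 \left(\left(-4\right) \left(-2\right) - 4 \sqrt{5} + 11 \left(-2\right) + 11 \sqrt{5}\right) \left(- \frac{469}{275}\right) = 41 \left(8 - 4 \sqrt{5} - 22 + 11 \sqrt{5}\right) \left(- \frac{469}{275}\right) = 41 \left(-14 + 7 \sqrt{5}\right) \left(- \frac{469}{275}\right) = \left(-574 + 287 \sqrt{5}\right) \left(- \frac{469}{275}\right) = \frac{269206}{275} - \frac{134603 \sqrt{5}}{275}$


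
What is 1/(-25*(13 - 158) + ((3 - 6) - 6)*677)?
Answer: -1/2468 ≈ -0.00040519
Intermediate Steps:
1/(-25*(13 - 158) + ((3 - 6) - 6)*677) = 1/(-25*(-145) + (-3 - 6)*677) = 1/(3625 - 9*677) = 1/(3625 - 6093) = 1/(-2468) = -1/2468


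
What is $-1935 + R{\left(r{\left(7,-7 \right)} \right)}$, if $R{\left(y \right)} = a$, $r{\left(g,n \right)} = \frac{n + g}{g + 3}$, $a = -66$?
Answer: $-2001$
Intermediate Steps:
$r{\left(g,n \right)} = \frac{g + n}{3 + g}$
$R{\left(y \right)} = -66$
$-1935 + R{\left(r{\left(7,-7 \right)} \right)} = -1935 - 66 = -2001$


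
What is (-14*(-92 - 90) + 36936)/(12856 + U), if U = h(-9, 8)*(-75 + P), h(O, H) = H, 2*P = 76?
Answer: 9871/3140 ≈ 3.1436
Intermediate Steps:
P = 38 (P = (½)*76 = 38)
U = -296 (U = 8*(-75 + 38) = 8*(-37) = -296)
(-14*(-92 - 90) + 36936)/(12856 + U) = (-14*(-92 - 90) + 36936)/(12856 - 296) = (-14*(-182) + 36936)/12560 = (2548 + 36936)*(1/12560) = 39484*(1/12560) = 9871/3140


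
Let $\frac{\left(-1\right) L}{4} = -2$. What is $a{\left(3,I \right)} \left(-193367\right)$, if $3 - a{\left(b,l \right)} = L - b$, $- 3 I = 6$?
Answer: $386734$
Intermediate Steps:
$L = 8$ ($L = \left(-4\right) \left(-2\right) = 8$)
$I = -2$ ($I = \left(- \frac{1}{3}\right) 6 = -2$)
$a{\left(b,l \right)} = -5 + b$ ($a{\left(b,l \right)} = 3 - \left(8 - b\right) = 3 + \left(-8 + b\right) = -5 + b$)
$a{\left(3,I \right)} \left(-193367\right) = \left(-5 + 3\right) \left(-193367\right) = \left(-2\right) \left(-193367\right) = 386734$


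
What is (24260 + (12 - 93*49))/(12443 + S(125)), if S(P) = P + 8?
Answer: 19715/12576 ≈ 1.5677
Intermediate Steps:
S(P) = 8 + P
(24260 + (12 - 93*49))/(12443 + S(125)) = (24260 + (12 - 93*49))/(12443 + (8 + 125)) = (24260 + (12 - 4557))/(12443 + 133) = (24260 - 4545)/12576 = 19715*(1/12576) = 19715/12576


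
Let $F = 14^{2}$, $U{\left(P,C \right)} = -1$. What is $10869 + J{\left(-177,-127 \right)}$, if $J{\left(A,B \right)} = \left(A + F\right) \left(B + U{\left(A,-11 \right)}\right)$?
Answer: $8437$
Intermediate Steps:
$F = 196$
$J{\left(A,B \right)} = \left(-1 + B\right) \left(196 + A\right)$ ($J{\left(A,B \right)} = \left(A + 196\right) \left(B - 1\right) = \left(196 + A\right) \left(-1 + B\right) = \left(-1 + B\right) \left(196 + A\right)$)
$10869 + J{\left(-177,-127 \right)} = 10869 - 2432 = 8437$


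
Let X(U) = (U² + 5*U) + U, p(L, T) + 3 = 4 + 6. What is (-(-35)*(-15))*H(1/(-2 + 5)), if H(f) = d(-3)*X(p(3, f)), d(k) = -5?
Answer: 238875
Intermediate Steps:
p(L, T) = 7 (p(L, T) = -3 + (4 + 6) = -3 + 10 = 7)
X(U) = U² + 6*U
H(f) = -455 (H(f) = -35*(6 + 7) = -35*13 = -5*91 = -455)
(-(-35)*(-15))*H(1/(-2 + 5)) = -(-35)*(-15)*(-455) = -35*15*(-455) = -525*(-455) = 238875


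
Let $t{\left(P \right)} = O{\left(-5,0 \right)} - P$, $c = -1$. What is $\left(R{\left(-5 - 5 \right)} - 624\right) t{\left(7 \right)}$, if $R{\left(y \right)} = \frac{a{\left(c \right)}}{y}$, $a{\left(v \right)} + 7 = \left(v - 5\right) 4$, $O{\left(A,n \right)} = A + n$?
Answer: $\frac{37254}{5} \approx 7450.8$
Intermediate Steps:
$t{\left(P \right)} = -5 - P$ ($t{\left(P \right)} = \left(-5 + 0\right) - P = -5 - P$)
$a{\left(v \right)} = -27 + 4 v$ ($a{\left(v \right)} = -7 + \left(v - 5\right) 4 = -7 + \left(-5 + v\right) 4 = -7 + \left(-20 + 4 v\right) = -27 + 4 v$)
$R{\left(y \right)} = - \frac{31}{y}$ ($R{\left(y \right)} = \frac{-27 + 4 \left(-1\right)}{y} = \frac{-27 - 4}{y} = - \frac{31}{y}$)
$\left(R{\left(-5 - 5 \right)} - 624\right) t{\left(7 \right)} = \left(- \frac{31}{-5 - 5} - 624\right) \left(-5 - 7\right) = \left(- \frac{31}{-10} - 624\right) \left(-12\right) = \left(\left(-31\right) \left(- \frac{1}{10}\right) - 624\right) \left(-12\right) = \left(\frac{31}{10} - 624\right) \left(-12\right) = \left(- \frac{6209}{10}\right) \left(-12\right) = \frac{37254}{5}$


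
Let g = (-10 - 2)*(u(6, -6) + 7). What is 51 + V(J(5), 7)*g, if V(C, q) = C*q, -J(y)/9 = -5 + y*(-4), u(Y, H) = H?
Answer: -18849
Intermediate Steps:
J(y) = 45 + 36*y (J(y) = -9*(-5 + y*(-4)) = -9*(-5 - 4*y) = 45 + 36*y)
g = -12 (g = (-10 - 2)*(-6 + 7) = -12*1 = -12)
51 + V(J(5), 7)*g = 51 + ((45 + 36*5)*7)*(-12) = 51 + ((45 + 180)*7)*(-12) = 51 + (225*7)*(-12) = 51 + 1575*(-12) = 51 - 18900 = -18849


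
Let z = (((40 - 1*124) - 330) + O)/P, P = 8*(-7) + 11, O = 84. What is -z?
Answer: -22/3 ≈ -7.3333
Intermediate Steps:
P = -45 (P = -56 + 11 = -45)
z = 22/3 (z = (((40 - 1*124) - 330) + 84)/(-45) = (((40 - 124) - 330) + 84)*(-1/45) = ((-84 - 330) + 84)*(-1/45) = (-414 + 84)*(-1/45) = -330*(-1/45) = 22/3 ≈ 7.3333)
-z = -1*22/3 = -22/3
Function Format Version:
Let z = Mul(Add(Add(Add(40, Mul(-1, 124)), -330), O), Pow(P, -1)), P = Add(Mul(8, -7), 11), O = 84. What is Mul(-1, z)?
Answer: Rational(-22, 3) ≈ -7.3333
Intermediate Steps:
P = -45 (P = Add(-56, 11) = -45)
z = Rational(22, 3) (z = Mul(Add(Add(Add(40, Mul(-1, 124)), -330), 84), Pow(-45, -1)) = Mul(Add(Add(Add(40, -124), -330), 84), Rational(-1, 45)) = Mul(Add(Add(-84, -330), 84), Rational(-1, 45)) = Mul(Add(-414, 84), Rational(-1, 45)) = Mul(-330, Rational(-1, 45)) = Rational(22, 3) ≈ 7.3333)
Mul(-1, z) = Mul(-1, Rational(22, 3)) = Rational(-22, 3)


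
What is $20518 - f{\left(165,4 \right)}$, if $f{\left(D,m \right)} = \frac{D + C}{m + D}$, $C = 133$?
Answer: $\frac{3467244}{169} \approx 20516.0$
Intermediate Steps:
$f{\left(D,m \right)} = \frac{133 + D}{D + m}$ ($f{\left(D,m \right)} = \frac{D + 133}{m + D} = \frac{133 + D}{D + m}$)
$20518 - f{\left(165,4 \right)} = 20518 - \frac{133 + 165}{165 + 4} = 20518 - \frac{1}{169} \cdot 298 = 20518 - \frac{298}{169} = \frac{3467244}{169}$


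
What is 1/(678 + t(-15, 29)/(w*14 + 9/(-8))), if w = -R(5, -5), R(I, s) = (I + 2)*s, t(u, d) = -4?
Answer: 3911/2651626 ≈ 0.0014749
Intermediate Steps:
R(I, s) = s*(2 + I) (R(I, s) = (2 + I)*s = s*(2 + I))
w = 35 (w = -(-5)*(2 + 5) = -(-5)*7 = -1*(-35) = 35)
1/(678 + t(-15, 29)/(w*14 + 9/(-8))) = 1/(678 - 4/(35*14 + 9/(-8))) = 1/(678 - 4/(490 + 9*(-1/8))) = 1/(678 - 4/(490 - 9/8)) = 1/(678 - 4/3911/8) = 1/(678 - 4*8/3911) = 1/(678 - 32/3911) = 1/(2651626/3911) = 3911/2651626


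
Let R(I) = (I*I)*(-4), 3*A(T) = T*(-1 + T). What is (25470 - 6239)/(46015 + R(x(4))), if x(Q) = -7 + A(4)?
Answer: 19231/45979 ≈ 0.41826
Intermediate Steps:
A(T) = T*(-1 + T)/3 (A(T) = (T*(-1 + T))/3 = T*(-1 + T)/3)
x(Q) = -3 (x(Q) = -7 + (⅓)*4*(-1 + 4) = -7 + (⅓)*4*3 = -7 + 4 = -3)
R(I) = -4*I² (R(I) = I²*(-4) = -4*I²)
(25470 - 6239)/(46015 + R(x(4))) = (25470 - 6239)/(46015 - 4*(-3)²) = 19231/(46015 - 4*9) = 19231/(46015 - 36) = 19231/45979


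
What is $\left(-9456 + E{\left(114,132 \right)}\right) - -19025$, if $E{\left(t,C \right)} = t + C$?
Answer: $9815$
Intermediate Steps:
$E{\left(t,C \right)} = C + t$
$\left(-9456 + E{\left(114,132 \right)}\right) - -19025 = \left(-9456 + \left(132 + 114\right)\right) - -19025 = \left(-9456 + 246\right) + 19025 = -9210 + 19025 = 9815$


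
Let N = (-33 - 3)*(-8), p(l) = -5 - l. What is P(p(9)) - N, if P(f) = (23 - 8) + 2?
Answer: -271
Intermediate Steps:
P(f) = 17 (P(f) = 15 + 2 = 17)
N = 288 (N = -36*(-8) = 288)
P(p(9)) - N = 17 - 1*288 = 17 - 288 = -271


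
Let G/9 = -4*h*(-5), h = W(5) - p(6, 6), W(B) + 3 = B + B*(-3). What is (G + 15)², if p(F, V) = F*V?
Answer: 77528025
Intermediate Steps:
W(B) = -3 - 2*B (W(B) = -3 + (B + B*(-3)) = -3 + (B - 3*B) = -3 - 2*B)
h = -49 (h = (-3 - 2*5) - 6*6 = (-3 - 10) - 1*36 = -13 - 36 = -49)
G = -8820 (G = 9*(-4*(-49)*(-5)) = 9*(196*(-5)) = 9*(-980) = -8820)
(G + 15)² = (-8820 + 15)² = (-8805)² = 77528025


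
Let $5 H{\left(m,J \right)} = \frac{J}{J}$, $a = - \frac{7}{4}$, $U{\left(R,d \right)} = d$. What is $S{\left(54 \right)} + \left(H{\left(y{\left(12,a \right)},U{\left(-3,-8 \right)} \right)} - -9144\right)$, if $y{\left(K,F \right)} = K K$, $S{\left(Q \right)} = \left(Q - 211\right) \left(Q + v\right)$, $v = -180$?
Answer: $\frac{144631}{5} \approx 28926.0$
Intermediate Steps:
$a = - \frac{7}{4}$ ($a = \left(-7\right) \frac{1}{4} = - \frac{7}{4} \approx -1.75$)
$S{\left(Q \right)} = \left(-211 + Q\right) \left(-180 + Q\right)$ ($S{\left(Q \right)} = \left(Q - 211\right) \left(Q - 180\right) = \left(-211 + Q\right) \left(-180 + Q\right)$)
$y{\left(K,F \right)} = K^{2}$
$H{\left(m,J \right)} = \frac{1}{5}$ ($H{\left(m,J \right)} = \frac{J \frac{1}{J}}{5} = \frac{1}{5} \cdot 1 = \frac{1}{5}$)
$S{\left(54 \right)} + \left(H{\left(y{\left(12,a \right)},U{\left(-3,-8 \right)} \right)} - -9144\right) = \left(37980 + 54^{2} - 21114\right) + \left(\frac{1}{5} - -9144\right) = \left(37980 + 2916 - 21114\right) + \left(\frac{1}{5} + 9144\right) = 19782 + \frac{45721}{5} = \frac{144631}{5}$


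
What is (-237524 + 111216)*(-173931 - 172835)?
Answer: 43799319928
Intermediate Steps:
(-237524 + 111216)*(-173931 - 172835) = -126308*(-346766) = 43799319928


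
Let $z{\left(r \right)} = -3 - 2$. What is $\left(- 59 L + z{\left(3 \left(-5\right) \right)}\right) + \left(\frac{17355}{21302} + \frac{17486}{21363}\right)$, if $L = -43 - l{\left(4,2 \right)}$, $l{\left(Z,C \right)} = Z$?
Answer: $\frac{1260389806405}{455074626} \approx 2769.6$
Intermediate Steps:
$z{\left(r \right)} = -5$ ($z{\left(r \right)} = -3 - 2 = -5$)
$L = -47$ ($L = -43 - 4 = -47$)
$\left(- 59 L + z{\left(3 \left(-5\right) \right)}\right) + \left(\frac{17355}{21302} + \frac{17486}{21363}\right) = \left(\left(-59\right) \left(-47\right) - 5\right) + \left(\frac{17355}{21302} + \frac{17486}{21363}\right) = \left(2773 - 5\right) + \left(17355 \cdot \frac{1}{21302} + 17486 \cdot \frac{1}{21363}\right) = 2768 + \left(\frac{17355}{21302} + \frac{17486}{21363}\right) = 2768 + \frac{743241637}{455074626} = \frac{1260389806405}{455074626}$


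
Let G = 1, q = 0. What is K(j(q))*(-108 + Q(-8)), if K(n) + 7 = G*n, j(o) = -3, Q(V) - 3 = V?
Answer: 1130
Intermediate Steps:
Q(V) = 3 + V
K(n) = -7 + n (K(n) = -7 + 1*n = -7 + n)
K(j(q))*(-108 + Q(-8)) = (-7 - 3)*(-108 + (3 - 8)) = -10*(-108 - 5) = -10*(-113) = 1130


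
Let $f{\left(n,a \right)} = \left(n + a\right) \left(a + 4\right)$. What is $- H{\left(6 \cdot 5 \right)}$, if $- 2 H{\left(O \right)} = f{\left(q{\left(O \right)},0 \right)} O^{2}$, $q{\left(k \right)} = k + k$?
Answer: $108000$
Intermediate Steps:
$q{\left(k \right)} = 2 k$
$f{\left(n,a \right)} = \left(4 + a\right) \left(a + n\right)$ ($f{\left(n,a \right)} = \left(a + n\right) \left(4 + a\right) = \left(4 + a\right) \left(a + n\right)$)
$H{\left(O \right)} = - 4 O^{3}$ ($H{\left(O \right)} = - \frac{\left(0^{2} + 4 \cdot 0 + 4 \cdot 2 O + 0 \cdot 2 O\right) O^{2}}{2} = - \frac{\left(0 + 0 + 8 O + 0\right) O^{2}}{2} = - \frac{8 O O^{2}}{2} = - \frac{8 O^{3}}{2} = - 4 O^{3}$)
$- H{\left(6 \cdot 5 \right)} = - \left(-4\right) \left(6 \cdot 5\right)^{3} = - \left(-4\right) 30^{3} = - \left(-4\right) 27000 = \left(-1\right) \left(-108000\right) = 108000$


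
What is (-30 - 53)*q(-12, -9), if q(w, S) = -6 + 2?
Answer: 332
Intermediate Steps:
q(w, S) = -4
(-30 - 53)*q(-12, -9) = (-30 - 53)*(-4) = -83*(-4) = 332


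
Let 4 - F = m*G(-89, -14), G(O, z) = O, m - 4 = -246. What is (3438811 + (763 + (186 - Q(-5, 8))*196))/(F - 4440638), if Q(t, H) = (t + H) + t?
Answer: -1738211/2231086 ≈ -0.77909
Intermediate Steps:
m = -242 (m = 4 - 246 = -242)
Q(t, H) = H + 2*t (Q(t, H) = (H + t) + t = H + 2*t)
F = -21534 (F = 4 - (-242)*(-89) = 4 - 1*21538 = 4 - 21538 = -21534)
(3438811 + (763 + (186 - Q(-5, 8))*196))/(F - 4440638) = (3438811 + (763 + (186 - (8 + 2*(-5)))*196))/(-21534 - 4440638) = (3438811 + (763 + (186 - (8 - 10))*196))/(-4462172) = (3438811 + (763 + (186 - 1*(-2))*196))*(-1/4462172) = (3438811 + (763 + (186 + 2)*196))*(-1/4462172) = (3438811 + (763 + 188*196))*(-1/4462172) = (3438811 + (763 + 36848))*(-1/4462172) = (3438811 + 37611)*(-1/4462172) = 3476422*(-1/4462172) = -1738211/2231086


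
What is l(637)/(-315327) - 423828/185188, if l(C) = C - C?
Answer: -105957/46297 ≈ -2.2886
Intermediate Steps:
l(C) = 0
l(637)/(-315327) - 423828/185188 = 0/(-315327) - 423828/185188 = 0*(-1/315327) - 423828*1/185188 = 0 - 105957/46297 = -105957/46297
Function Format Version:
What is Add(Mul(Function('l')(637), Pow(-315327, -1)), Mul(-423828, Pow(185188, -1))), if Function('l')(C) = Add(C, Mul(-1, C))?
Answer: Rational(-105957, 46297) ≈ -2.2886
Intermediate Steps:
Function('l')(C) = 0
Add(Mul(Function('l')(637), Pow(-315327, -1)), Mul(-423828, Pow(185188, -1))) = Add(Mul(0, Pow(-315327, -1)), Mul(-423828, Pow(185188, -1))) = Add(Mul(0, Rational(-1, 315327)), Mul(-423828, Rational(1, 185188))) = Add(0, Rational(-105957, 46297)) = Rational(-105957, 46297)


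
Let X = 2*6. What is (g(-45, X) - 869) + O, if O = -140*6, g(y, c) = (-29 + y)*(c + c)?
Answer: -3485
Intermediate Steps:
X = 12
g(y, c) = 2*c*(-29 + y) (g(y, c) = (-29 + y)*(2*c) = 2*c*(-29 + y))
O = -840
(g(-45, X) - 869) + O = (2*12*(-29 - 45) - 869) - 840 = (2*12*(-74) - 869) - 840 = (-1776 - 869) - 840 = -2645 - 840 = -3485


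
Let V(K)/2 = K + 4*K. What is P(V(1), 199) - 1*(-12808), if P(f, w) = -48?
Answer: 12760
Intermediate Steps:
V(K) = 10*K (V(K) = 2*(K + 4*K) = 2*(5*K) = 10*K)
P(V(1), 199) - 1*(-12808) = -48 - 1*(-12808) = -48 + 12808 = 12760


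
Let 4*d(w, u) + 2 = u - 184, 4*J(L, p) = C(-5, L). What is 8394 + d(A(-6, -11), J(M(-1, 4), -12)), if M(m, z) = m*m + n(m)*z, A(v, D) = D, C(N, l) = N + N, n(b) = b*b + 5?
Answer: 66775/8 ≈ 8346.9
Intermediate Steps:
n(b) = 5 + b**2 (n(b) = b**2 + 5 = 5 + b**2)
C(N, l) = 2*N
M(m, z) = m**2 + z*(5 + m**2) (M(m, z) = m*m + (5 + m**2)*z = m**2 + z*(5 + m**2))
J(L, p) = -5/2 (J(L, p) = (2*(-5))/4 = (1/4)*(-10) = -5/2)
d(w, u) = -93/2 + u/4 (d(w, u) = -1/2 + (u - 184)/4 = -1/2 + (-184 + u)/4 = -1/2 + (-46 + u/4) = -93/2 + u/4)
8394 + d(A(-6, -11), J(M(-1, 4), -12)) = 8394 + (-93/2 + (1/4)*(-5/2)) = 8394 + (-93/2 - 5/8) = 8394 - 377/8 = 66775/8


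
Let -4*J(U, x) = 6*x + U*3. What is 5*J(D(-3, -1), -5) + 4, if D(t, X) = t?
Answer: 211/4 ≈ 52.750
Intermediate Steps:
J(U, x) = -3*x/2 - 3*U/4 (J(U, x) = -(6*x + U*3)/4 = -(6*x + 3*U)/4 = -(3*U + 6*x)/4 = -3*x/2 - 3*U/4)
5*J(D(-3, -1), -5) + 4 = 5*(-3/2*(-5) - 3/4*(-3)) + 4 = 5*(15/2 + 9/4) + 4 = 5*(39/4) + 4 = 195/4 + 4 = 211/4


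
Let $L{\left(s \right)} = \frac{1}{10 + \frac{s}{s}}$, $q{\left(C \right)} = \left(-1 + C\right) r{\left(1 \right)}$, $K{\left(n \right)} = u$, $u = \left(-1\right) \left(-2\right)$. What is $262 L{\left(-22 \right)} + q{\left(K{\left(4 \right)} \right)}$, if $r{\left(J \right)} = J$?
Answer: $\frac{273}{11} \approx 24.818$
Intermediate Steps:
$u = 2$
$K{\left(n \right)} = 2$
$q{\left(C \right)} = -1 + C$ ($q{\left(C \right)} = \left(-1 + C\right) 1 = -1 + C$)
$L{\left(s \right)} = \frac{1}{11}$ ($L{\left(s \right)} = \frac{1}{10 + 1} = \frac{1}{11}$)
$262 L{\left(-22 \right)} + q{\left(K{\left(4 \right)} \right)} = 262 \cdot \frac{1}{11} + \left(-1 + 2\right) = \frac{262}{11} + 1 = \frac{273}{11}$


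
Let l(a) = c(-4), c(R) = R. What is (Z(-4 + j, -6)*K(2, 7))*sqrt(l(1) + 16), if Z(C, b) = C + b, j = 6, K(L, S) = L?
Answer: -16*sqrt(3) ≈ -27.713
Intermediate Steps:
l(a) = -4
(Z(-4 + j, -6)*K(2, 7))*sqrt(l(1) + 16) = (((-4 + 6) - 6)*2)*sqrt(-4 + 16) = ((2 - 6)*2)*sqrt(12) = (-4*2)*(2*sqrt(3)) = -16*sqrt(3)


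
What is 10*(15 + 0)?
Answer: 150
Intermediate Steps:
10*(15 + 0) = 10*15 = 150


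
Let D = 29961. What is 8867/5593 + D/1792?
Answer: 3744113/204544 ≈ 18.305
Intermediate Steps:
8867/5593 + D/1792 = 8867/5593 + 29961/1792 = 3744113/204544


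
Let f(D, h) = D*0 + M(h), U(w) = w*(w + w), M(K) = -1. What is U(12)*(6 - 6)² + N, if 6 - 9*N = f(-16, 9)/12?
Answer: 73/108 ≈ 0.67593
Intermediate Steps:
U(w) = 2*w² (U(w) = w*(2*w) = 2*w²)
f(D, h) = -1 (f(D, h) = D*0 - 1 = 0 - 1 = -1)
N = 73/108 (N = ⅔ - (-1)/(9*12) = ⅔ - ⅑*(-1/12) = ⅔ + 1/108 = 73/108 ≈ 0.67593)
U(12)*(6 - 6)² + N = (2*12²)*(6 - 6)² + 73/108 = (2*144)*0² + 73/108 = 288*0 + 73/108 = 0 + 73/108 = 73/108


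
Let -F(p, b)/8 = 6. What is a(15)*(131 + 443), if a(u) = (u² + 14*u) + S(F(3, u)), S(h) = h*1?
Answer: 222138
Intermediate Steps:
F(p, b) = -48 (F(p, b) = -8*6 = -48)
S(h) = h
a(u) = -48 + u² + 14*u (a(u) = (u² + 14*u) - 48 = -48 + u² + 14*u)
a(15)*(131 + 443) = (-48 + 15² + 14*15)*(131 + 443) = (-48 + 225 + 210)*574 = 387*574 = 222138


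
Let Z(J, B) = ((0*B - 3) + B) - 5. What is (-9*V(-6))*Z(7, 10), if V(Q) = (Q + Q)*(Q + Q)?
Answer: -2592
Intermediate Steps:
V(Q) = 4*Q**2 (V(Q) = (2*Q)*(2*Q) = 4*Q**2)
Z(J, B) = -8 + B (Z(J, B) = ((0 - 3) + B) - 5 = (-3 + B) - 5 = -8 + B)
(-9*V(-6))*Z(7, 10) = (-36*(-6)**2)*(-8 + 10) = -36*36*2 = -9*144*2 = -1296*2 = -2592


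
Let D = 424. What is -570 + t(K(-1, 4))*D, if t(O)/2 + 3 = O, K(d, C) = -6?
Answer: -8202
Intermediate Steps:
t(O) = -6 + 2*O
-570 + t(K(-1, 4))*D = -570 + (-6 + 2*(-6))*424 = -570 + (-6 - 12)*424 = -570 - 18*424 = -570 - 7632 = -8202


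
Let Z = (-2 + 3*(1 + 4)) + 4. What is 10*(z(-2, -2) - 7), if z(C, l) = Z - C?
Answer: 120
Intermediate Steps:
Z = 17 (Z = (-2 + 3*5) + 4 = (-2 + 15) + 4 = 13 + 4 = 17)
z(C, l) = 17 - C
10*(z(-2, -2) - 7) = 10*((17 - 1*(-2)) - 7) = 10*((17 + 2) - 7) = 10*(19 - 7) = 10*12 = 120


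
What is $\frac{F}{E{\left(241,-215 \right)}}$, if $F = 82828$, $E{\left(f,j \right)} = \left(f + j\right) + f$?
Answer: $\frac{82828}{267} \approx 310.22$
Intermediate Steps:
$E{\left(f,j \right)} = j + 2 f$
$\frac{F}{E{\left(241,-215 \right)}} = \frac{82828}{-215 + 2 \cdot 241} = \frac{82828}{-215 + 482} = \frac{82828}{267}$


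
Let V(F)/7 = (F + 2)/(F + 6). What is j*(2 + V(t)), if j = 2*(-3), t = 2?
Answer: -33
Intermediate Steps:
j = -6
V(F) = 7*(2 + F)/(6 + F) (V(F) = 7*((F + 2)/(F + 6)) = 7*((2 + F)/(6 + F)) = 7*(2 + F)/(6 + F))
j*(2 + V(t)) = -6*(2 + 7*(2 + 2)/(6 + 2)) = -6*(2 + 7*4/8) = -6*(2 + 7*(1/8)*4) = -6*(2 + 7/2) = -6*11/2 = -33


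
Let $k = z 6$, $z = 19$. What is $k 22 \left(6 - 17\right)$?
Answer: $-27588$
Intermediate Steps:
$k = 114$ ($k = 19 \cdot 6 = 114$)
$k 22 \left(6 - 17\right) = 114 \cdot 22 \left(6 - 17\right) = 2508 \left(6 - 17\right) = 2508 \left(-11\right) = -27588$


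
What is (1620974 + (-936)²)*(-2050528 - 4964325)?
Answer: -17516578980710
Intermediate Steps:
(1620974 + (-936)²)*(-2050528 - 4964325) = (1620974 + 876096)*(-7014853) = 2497070*(-7014853) = -17516578980710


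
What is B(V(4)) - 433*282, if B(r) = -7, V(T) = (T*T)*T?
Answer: -122113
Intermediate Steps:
V(T) = T³ (V(T) = T²*T = T³)
B(V(4)) - 433*282 = -7 - 433*282 = -7 - 122106 = -122113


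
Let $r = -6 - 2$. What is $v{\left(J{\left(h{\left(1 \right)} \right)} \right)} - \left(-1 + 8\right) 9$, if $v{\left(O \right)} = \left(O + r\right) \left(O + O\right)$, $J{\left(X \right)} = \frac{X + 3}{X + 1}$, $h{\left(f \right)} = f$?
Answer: $-87$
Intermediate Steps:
$r = -8$ ($r = -6 - 2 = -8$)
$J{\left(X \right)} = \frac{3 + X}{1 + X}$
$v{\left(O \right)} = 2 O \left(-8 + O\right)$ ($v{\left(O \right)} = \left(O - 8\right) \left(O + O\right) = \left(-8 + O\right) 2 O = 2 O \left(-8 + O\right)$)
$v{\left(J{\left(h{\left(1 \right)} \right)} \right)} - \left(-1 + 8\right) 9 = 2 \frac{3 + 1}{1 + 1} \left(-8 + \frac{3 + 1}{1 + 1}\right) - \left(-1 + 8\right) 9 = 2 \cdot \frac{1}{2} \cdot 4 \left(-8 + \frac{1}{2} \cdot 4\right) - 7 \cdot 9 = 2 \cdot \frac{1}{2} \cdot 4 \left(-8 + \frac{1}{2} \cdot 4\right) - 63 = 2 \cdot 2 \left(-8 + 2\right) - 63 = 2 \cdot 2 \left(-6\right) - 63 = -24 - 63 = -87$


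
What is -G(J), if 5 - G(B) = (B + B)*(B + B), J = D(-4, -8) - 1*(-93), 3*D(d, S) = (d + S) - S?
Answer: 302455/9 ≈ 33606.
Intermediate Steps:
D(d, S) = d/3 (D(d, S) = ((d + S) - S)/3 = ((S + d) - S)/3 = d/3)
J = 275/3 (J = (1/3)*(-4) - 1*(-93) = -4/3 + 93 = 275/3 ≈ 91.667)
G(B) = 5 - 4*B**2 (G(B) = 5 - (B + B)*(B + B) = 5 - 2*B*2*B = 5 - 4*B**2)
-G(J) = -(5 - 4*(275/3)**2) = -(5 - 4*75625/9) = -(5 - 302500/9) = -1*(-302455/9) = 302455/9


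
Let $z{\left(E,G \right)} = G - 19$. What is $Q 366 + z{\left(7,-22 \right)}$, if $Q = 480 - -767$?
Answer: $456361$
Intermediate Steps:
$z{\left(E,G \right)} = -19 + G$ ($z{\left(E,G \right)} = G - 19 = -19 + G$)
$Q = 1247$ ($Q = 480 + 767 = 1247$)
$Q 366 + z{\left(7,-22 \right)} = 1247 \cdot 366 - 41 = 456402 - 41 = 456361$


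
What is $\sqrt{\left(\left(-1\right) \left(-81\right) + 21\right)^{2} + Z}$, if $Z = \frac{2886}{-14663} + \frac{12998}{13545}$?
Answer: $\frac{4 \sqrt{1541474938572415}}{1539615} \approx 102.0$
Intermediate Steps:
$Z = \frac{3523228}{4618845}$ ($Z = 2886 \left(- \frac{1}{14663}\right) + 12998 \cdot \frac{1}{13545} = - \frac{2886}{14663} + \frac{12998}{13545} = \frac{3523228}{4618845} \approx 0.76279$)
$\sqrt{\left(\left(-1\right) \left(-81\right) + 21\right)^{2} + Z} = \sqrt{\left(\left(-1\right) \left(-81\right) + 21\right)^{2} + \frac{3523228}{4618845}} = \sqrt{\left(81 + 21\right)^{2} + \frac{3523228}{4618845}} = \sqrt{102^{2} + \frac{3523228}{4618845}} = \sqrt{10404 + \frac{3523228}{4618845}} = \sqrt{\frac{48057986608}{4618845}} = \frac{4 \sqrt{1541474938572415}}{1539615}$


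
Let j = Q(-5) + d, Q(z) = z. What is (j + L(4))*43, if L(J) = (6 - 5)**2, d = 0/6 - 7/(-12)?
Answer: -1763/12 ≈ -146.92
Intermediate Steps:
d = 7/12 (d = 0*(1/6) - 7*(-1/12) = 0 + 7/12 = 7/12 ≈ 0.58333)
L(J) = 1 (L(J) = 1**2 = 1)
j = -53/12 (j = -5 + 7/12 = -53/12 ≈ -4.4167)
(j + L(4))*43 = (-53/12 + 1)*43 = -41/12*43 = -1763/12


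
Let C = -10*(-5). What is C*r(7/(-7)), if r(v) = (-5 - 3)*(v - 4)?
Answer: 2000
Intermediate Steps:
C = 50
r(v) = 32 - 8*v (r(v) = -8*(-4 + v) = 32 - 8*v)
C*r(7/(-7)) = 50*(32 - 56/(-7)) = 50*(32 - 56*(-1)/7) = 50*(32 - 8*(-1)) = 50*(32 + 8) = 50*40 = 2000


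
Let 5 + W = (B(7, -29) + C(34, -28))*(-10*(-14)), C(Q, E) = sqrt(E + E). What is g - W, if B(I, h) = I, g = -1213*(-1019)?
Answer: 1235072 - 280*I*sqrt(14) ≈ 1.2351e+6 - 1047.7*I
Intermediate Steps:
g = 1236047
C(Q, E) = sqrt(2)*sqrt(E) (C(Q, E) = sqrt(2*E) = sqrt(2)*sqrt(E))
W = 975 + 280*I*sqrt(14) (W = -5 + (7 + sqrt(2)*sqrt(-28))*(-10*(-14)) = -5 + (7 + sqrt(2)*(2*I*sqrt(7)))*140 = -5 + (7 + 2*I*sqrt(14))*140 = -5 + (980 + 280*I*sqrt(14)) = 975 + 280*I*sqrt(14) ≈ 975.0 + 1047.7*I)
g - W = 1236047 - (975 + 280*I*sqrt(14)) = 1236047 + (-975 - 280*I*sqrt(14)) = 1235072 - 280*I*sqrt(14)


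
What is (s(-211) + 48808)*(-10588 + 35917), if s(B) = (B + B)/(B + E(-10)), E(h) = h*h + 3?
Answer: 22254422449/18 ≈ 1.2364e+9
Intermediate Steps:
E(h) = 3 + h² (E(h) = h² + 3 = 3 + h²)
s(B) = 2*B/(103 + B) (s(B) = (B + B)/(B + (3 + (-10)²)) = (2*B)/(B + (3 + 100)) = (2*B)/(B + 103) = (2*B)/(103 + B) = 2*B/(103 + B))
(s(-211) + 48808)*(-10588 + 35917) = (2*(-211)/(103 - 211) + 48808)*(-10588 + 35917) = (2*(-211)/(-108) + 48808)*25329 = (2*(-211)*(-1/108) + 48808)*25329 = (211/54 + 48808)*25329 = (2635843/54)*25329 = 22254422449/18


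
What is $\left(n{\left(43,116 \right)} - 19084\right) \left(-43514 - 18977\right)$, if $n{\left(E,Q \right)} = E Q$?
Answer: $880873136$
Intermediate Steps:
$\left(n{\left(43,116 \right)} - 19084\right) \left(-43514 - 18977\right) = \left(43 \cdot 116 - 19084\right) \left(-43514 - 18977\right) = \left(4988 - 19084\right) \left(-62491\right) = \left(-14096\right) \left(-62491\right) = 880873136$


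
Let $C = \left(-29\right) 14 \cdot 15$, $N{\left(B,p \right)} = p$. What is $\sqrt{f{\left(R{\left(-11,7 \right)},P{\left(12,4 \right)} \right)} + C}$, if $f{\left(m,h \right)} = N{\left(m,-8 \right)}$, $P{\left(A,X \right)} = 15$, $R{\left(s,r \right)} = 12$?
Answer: $i \sqrt{6098} \approx 78.09 i$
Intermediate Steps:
$f{\left(m,h \right)} = -8$
$C = -6090$ ($C = \left(-406\right) 15 = -6090$)
$\sqrt{f{\left(R{\left(-11,7 \right)},P{\left(12,4 \right)} \right)} + C} = \sqrt{-8 - 6090} = \sqrt{-6098} = i \sqrt{6098}$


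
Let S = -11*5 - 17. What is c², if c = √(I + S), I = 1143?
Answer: 1071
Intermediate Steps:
S = -72 (S = -55 - 17 = -72)
c = 3*√119 (c = √(1143 - 72) = √1071 = 3*√119 ≈ 32.726)
c² = (3*√119)² = 1071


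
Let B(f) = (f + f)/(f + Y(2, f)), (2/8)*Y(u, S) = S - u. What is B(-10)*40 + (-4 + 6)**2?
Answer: 516/29 ≈ 17.793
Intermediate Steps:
Y(u, S) = -4*u + 4*S (Y(u, S) = 4*(S - u) = -4*u + 4*S)
B(f) = 2*f/(-8 + 5*f) (B(f) = (f + f)/(f + (-4*2 + 4*f)) = (2*f)/(f + (-8 + 4*f)) = (2*f)/(-8 + 5*f) = 2*f/(-8 + 5*f))
B(-10)*40 + (-4 + 6)**2 = (2*(-10)/(-8 + 5*(-10)))*40 + (-4 + 6)**2 = (2*(-10)/(-8 - 50))*40 + 2**2 = (2*(-10)/(-58))*40 + 4 = (2*(-10)*(-1/58))*40 + 4 = (10/29)*40 + 4 = 400/29 + 4 = 516/29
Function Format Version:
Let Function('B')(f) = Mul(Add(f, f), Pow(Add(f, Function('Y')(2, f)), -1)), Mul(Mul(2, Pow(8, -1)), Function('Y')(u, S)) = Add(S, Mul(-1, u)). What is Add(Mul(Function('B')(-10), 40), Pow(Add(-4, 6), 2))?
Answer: Rational(516, 29) ≈ 17.793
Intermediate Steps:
Function('Y')(u, S) = Add(Mul(-4, u), Mul(4, S)) (Function('Y')(u, S) = Mul(4, Add(S, Mul(-1, u))) = Add(Mul(-4, u), Mul(4, S)))
Function('B')(f) = Mul(2, f, Pow(Add(-8, Mul(5, f)), -1)) (Function('B')(f) = Mul(Add(f, f), Pow(Add(f, Add(Mul(-4, 2), Mul(4, f))), -1)) = Mul(Mul(2, f), Pow(Add(f, Add(-8, Mul(4, f))), -1)) = Mul(Mul(2, f), Pow(Add(-8, Mul(5, f)), -1)) = Mul(2, f, Pow(Add(-8, Mul(5, f)), -1)))
Add(Mul(Function('B')(-10), 40), Pow(Add(-4, 6), 2)) = Add(Mul(Mul(2, -10, Pow(Add(-8, Mul(5, -10)), -1)), 40), Pow(Add(-4, 6), 2)) = Add(Mul(Mul(2, -10, Pow(Add(-8, -50), -1)), 40), Pow(2, 2)) = Add(Mul(Mul(2, -10, Pow(-58, -1)), 40), 4) = Add(Mul(Mul(2, -10, Rational(-1, 58)), 40), 4) = Add(Mul(Rational(10, 29), 40), 4) = Add(Rational(400, 29), 4) = Rational(516, 29)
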